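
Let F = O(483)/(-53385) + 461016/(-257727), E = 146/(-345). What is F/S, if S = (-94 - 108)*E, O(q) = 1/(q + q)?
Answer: -7924851295429/378721680264984 ≈ -0.020925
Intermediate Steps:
E = -146/345 (E = 146*(-1/345) = -146/345 ≈ -0.42319)
O(q) = 1/(2*q)
F = -7924851295429/4430319398190 (F = ((½)/483)/(-53385) + 461016/(-257727) = ((½)*(1/483))*(-1/53385) + 461016*(-1/257727) = (1/966)*(-1/53385) - 153672/85909 = -1/51569910 - 153672/85909 = -7924851295429/4430319398190 ≈ -1.7888)
S = 29492/345 (S = (-94 - 108)*(-146/345) = -202*(-146/345) = 29492/345 ≈ 85.484)
F/S = -7924851295429/(4430319398190*29492/345) = -7924851295429/4430319398190*345/29492 = -7924851295429/378721680264984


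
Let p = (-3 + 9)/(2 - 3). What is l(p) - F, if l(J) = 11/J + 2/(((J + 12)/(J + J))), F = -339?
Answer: 1999/6 ≈ 333.17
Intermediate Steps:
p = -6 (p = 6/(-1) = 6*(-1) = -6)
l(J) = 11/J + 4*J/(12 + J) (l(J) = 11/J + 2/(((12 + J)/((2*J)))) = 11/J + 2/(((12 + J)*(1/(2*J)))) = 11/J + 2/(((12 + J)/(2*J))) = 11/J + 2*(2*J/(12 + J)) = 11/J + 4*J/(12 + J))
l(p) - F = (132 + 4*(-6)² + 11*(-6))/((-6)*(12 - 6)) - 1*(-339) = -⅙*(132 + 4*36 - 66)/6 + 339 = -⅙*⅙*(132 + 144 - 66) + 339 = -⅙*⅙*210 + 339 = -35/6 + 339 = 1999/6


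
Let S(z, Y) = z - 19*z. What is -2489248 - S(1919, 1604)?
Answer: -2454706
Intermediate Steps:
S(z, Y) = -18*z
-2489248 - S(1919, 1604) = -2489248 - (-18)*1919 = -2489248 - 1*(-34542) = -2489248 + 34542 = -2454706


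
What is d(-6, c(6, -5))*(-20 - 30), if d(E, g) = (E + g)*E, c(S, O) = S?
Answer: 0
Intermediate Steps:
d(E, g) = E*(E + g)
d(-6, c(6, -5))*(-20 - 30) = (-6*(-6 + 6))*(-20 - 30) = -6*0*(-50) = 0*(-50) = 0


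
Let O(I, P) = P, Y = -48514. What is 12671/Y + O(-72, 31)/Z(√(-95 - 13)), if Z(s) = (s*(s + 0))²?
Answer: -73145305/282933648 ≈ -0.25852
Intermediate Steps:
Z(s) = s⁴ (Z(s) = (s*s)² = (s²)² = s⁴)
12671/Y + O(-72, 31)/Z(√(-95 - 13)) = 12671/(-48514) + 31/((√(-95 - 13))⁴) = 12671*(-1/48514) + 31/((√(-108))⁴) = -12671/48514 + 31/((6*I*√3)⁴) = -12671/48514 + 31/11664 = -73145305/282933648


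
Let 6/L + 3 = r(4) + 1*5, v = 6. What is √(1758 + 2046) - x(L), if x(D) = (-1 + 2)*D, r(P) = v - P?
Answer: -3/2 + 2*√951 ≈ 60.177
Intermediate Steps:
r(P) = 6 - P
L = 3/2 (L = 6/(-3 + ((6 - 1*4) + 1*5)) = 6/(-3 + ((6 - 4) + 5)) = 6/(-3 + (2 + 5)) = 6/(-3 + 7) = 6/4 = 6*(¼) = 3/2 ≈ 1.5000)
x(D) = D (x(D) = 1*D = D)
√(1758 + 2046) - x(L) = √(1758 + 2046) - 1*3/2 = √3804 - 3/2 = 2*√951 - 3/2 = -3/2 + 2*√951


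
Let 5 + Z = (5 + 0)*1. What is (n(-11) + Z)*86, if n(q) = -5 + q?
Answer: -1376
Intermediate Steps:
Z = 0 (Z = -5 + (5 + 0)*1 = -5 + 5*1 = -5 + 5 = 0)
(n(-11) + Z)*86 = ((-5 - 11) + 0)*86 = (-16 + 0)*86 = -16*86 = -1376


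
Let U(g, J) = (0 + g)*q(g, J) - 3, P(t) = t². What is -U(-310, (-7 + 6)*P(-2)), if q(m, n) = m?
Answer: -96097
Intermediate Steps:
U(g, J) = -3 + g² (U(g, J) = (0 + g)*g - 3 = g*g - 3 = g² - 3 = -3 + g²)
-U(-310, (-7 + 6)*P(-2)) = -(-3 + (-310)²) = -(-3 + 96100) = -1*96097 = -96097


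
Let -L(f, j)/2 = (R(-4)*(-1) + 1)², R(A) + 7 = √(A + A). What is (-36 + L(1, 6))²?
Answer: 13712 - 18944*I*√2 ≈ 13712.0 - 26791.0*I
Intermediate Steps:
R(A) = -7 + √2*√A (R(A) = -7 + √(A + A) = -7 + √(2*A) = -7 + √2*√A)
L(f, j) = -2*(8 - 2*I*√2)² (L(f, j) = -2*((-7 + √2*√(-4))*(-1) + 1)² = -2*((-7 + √2*(2*I))*(-1) + 1)² = -2*((-7 + 2*I*√2)*(-1) + 1)² = -2*((7 - 2*I*√2) + 1)² = -2*(8 - 2*I*√2)²)
(-36 + L(1, 6))² = (-36 + (-112 + 64*I*√2))² = (-148 + 64*I*√2)²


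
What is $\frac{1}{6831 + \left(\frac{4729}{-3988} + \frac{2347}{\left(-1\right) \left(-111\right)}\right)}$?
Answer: $\frac{442668}{3032700025} \approx 0.00014597$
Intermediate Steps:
$\frac{1}{6831 + \left(\frac{4729}{-3988} + \frac{2347}{\left(-1\right) \left(-111\right)}\right)} = \frac{1}{6831 + \left(4729 \left(- \frac{1}{3988}\right) + \frac{2347}{111}\right)} = \frac{1}{6831 + \left(- \frac{4729}{3988} + 2347 \cdot \frac{1}{111}\right)} = \frac{1}{6831 + \left(- \frac{4729}{3988} + \frac{2347}{111}\right)} = \frac{1}{6831 + \frac{8834917}{442668}} = \frac{1}{\frac{3032700025}{442668}} = \frac{442668}{3032700025}$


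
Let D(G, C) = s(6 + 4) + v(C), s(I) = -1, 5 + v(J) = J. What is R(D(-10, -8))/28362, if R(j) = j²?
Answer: 98/14181 ≈ 0.0069107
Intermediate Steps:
v(J) = -5 + J
D(G, C) = -6 + C (D(G, C) = -1 + (-5 + C) = -6 + C)
R(D(-10, -8))/28362 = (-6 - 8)²/28362 = (-14)²*(1/28362) = 196*(1/28362) = 98/14181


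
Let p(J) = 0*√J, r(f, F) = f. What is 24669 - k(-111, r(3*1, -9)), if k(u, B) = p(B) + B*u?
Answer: 25002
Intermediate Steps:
p(J) = 0
k(u, B) = B*u (k(u, B) = 0 + B*u = B*u)
24669 - k(-111, r(3*1, -9)) = 24669 - 3*1*(-111) = 24669 - 3*(-111) = 24669 - 1*(-333) = 24669 + 333 = 25002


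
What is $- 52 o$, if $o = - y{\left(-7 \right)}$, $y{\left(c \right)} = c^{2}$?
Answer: $2548$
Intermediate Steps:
$o = -49$ ($o = - \left(-7\right)^{2} = \left(-1\right) 49 = -49$)
$- 52 o = \left(-52\right) \left(-49\right) = 2548$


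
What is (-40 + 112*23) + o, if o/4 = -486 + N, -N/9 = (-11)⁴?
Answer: -526484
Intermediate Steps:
N = -131769 (N = -9*(-11)⁴ = -9*14641 = -131769)
o = -529020 (o = 4*(-486 - 131769) = 4*(-132255) = -529020)
(-40 + 112*23) + o = (-40 + 112*23) - 529020 = (-40 + 2576) - 529020 = 2536 - 529020 = -526484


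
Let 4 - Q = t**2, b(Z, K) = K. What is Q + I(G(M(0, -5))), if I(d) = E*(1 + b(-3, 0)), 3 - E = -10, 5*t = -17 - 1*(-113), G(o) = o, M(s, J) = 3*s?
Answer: -8791/25 ≈ -351.64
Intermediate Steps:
t = 96/5 (t = (-17 - 1*(-113))/5 = (-17 + 113)/5 = (1/5)*96 = 96/5 ≈ 19.200)
E = 13 (E = 3 - 1*(-10) = 3 + 10 = 13)
I(d) = 13 (I(d) = 13*(1 + 0) = 13*1 = 13)
Q = -9116/25 (Q = 4 - (96/5)**2 = 4 - 1*9216/25 = 4 - 9216/25 = -9116/25 ≈ -364.64)
Q + I(G(M(0, -5))) = -9116/25 + 13 = -8791/25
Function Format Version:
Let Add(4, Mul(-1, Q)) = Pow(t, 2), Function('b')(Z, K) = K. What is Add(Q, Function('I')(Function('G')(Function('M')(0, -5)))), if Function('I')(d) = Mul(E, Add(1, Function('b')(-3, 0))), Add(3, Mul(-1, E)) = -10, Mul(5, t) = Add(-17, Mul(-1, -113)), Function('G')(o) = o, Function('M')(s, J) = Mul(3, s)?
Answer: Rational(-8791, 25) ≈ -351.64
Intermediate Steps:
t = Rational(96, 5) (t = Mul(Rational(1, 5), Add(-17, Mul(-1, -113))) = Mul(Rational(1, 5), Add(-17, 113)) = Mul(Rational(1, 5), 96) = Rational(96, 5) ≈ 19.200)
E = 13 (E = Add(3, Mul(-1, -10)) = Add(3, 10) = 13)
Function('I')(d) = 13 (Function('I')(d) = Mul(13, Add(1, 0)) = Mul(13, 1) = 13)
Q = Rational(-9116, 25) (Q = Add(4, Mul(-1, Pow(Rational(96, 5), 2))) = Add(4, Mul(-1, Rational(9216, 25))) = Add(4, Rational(-9216, 25)) = Rational(-9116, 25) ≈ -364.64)
Add(Q, Function('I')(Function('G')(Function('M')(0, -5)))) = Add(Rational(-9116, 25), 13) = Rational(-8791, 25)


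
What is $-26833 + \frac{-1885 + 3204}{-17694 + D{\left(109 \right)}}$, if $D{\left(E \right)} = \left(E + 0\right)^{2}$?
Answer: $- \frac{155981548}{5813} \approx -26833.0$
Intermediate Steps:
$D{\left(E \right)} = E^{2}$
$-26833 + \frac{-1885 + 3204}{-17694 + D{\left(109 \right)}} = -26833 + \frac{-1885 + 3204}{-17694 + 109^{2}} = -26833 + \frac{1319}{-17694 + 11881} = -26833 + \frac{1319}{-5813} = -26833 + 1319 \left(- \frac{1}{5813}\right) = -26833 - \frac{1319}{5813} = - \frac{155981548}{5813}$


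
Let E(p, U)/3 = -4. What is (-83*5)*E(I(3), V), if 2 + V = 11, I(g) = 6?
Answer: 4980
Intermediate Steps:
V = 9 (V = -2 + 11 = 9)
E(p, U) = -12 (E(p, U) = 3*(-4) = -12)
(-83*5)*E(I(3), V) = -83*5*(-12) = -415*(-12) = 4980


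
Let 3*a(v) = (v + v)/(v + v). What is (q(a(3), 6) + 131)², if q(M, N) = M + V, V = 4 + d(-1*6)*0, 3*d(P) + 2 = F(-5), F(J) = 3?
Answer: 164836/9 ≈ 18315.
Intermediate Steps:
a(v) = ⅓ (a(v) = ((v + v)/(v + v))/3 = ((2*v)/((2*v)))/3 = ((2*v)*(1/(2*v)))/3 = (⅓)*1 = ⅓)
d(P) = ⅓ (d(P) = -⅔ + (⅓)*3 = -⅔ + 1 = ⅓)
V = 4 (V = 4 + (⅓)*0 = 4 + 0 = 4)
q(M, N) = 4 + M (q(M, N) = M + 4 = 4 + M)
(q(a(3), 6) + 131)² = ((4 + ⅓) + 131)² = (13/3 + 131)² = (406/3)² = 164836/9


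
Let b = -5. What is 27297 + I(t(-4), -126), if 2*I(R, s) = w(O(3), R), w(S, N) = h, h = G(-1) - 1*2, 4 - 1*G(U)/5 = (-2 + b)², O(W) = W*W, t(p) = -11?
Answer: 54367/2 ≈ 27184.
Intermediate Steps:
O(W) = W²
G(U) = -225 (G(U) = 20 - 5*(-2 - 5)² = 20 - 5*(-7)² = 20 - 5*49 = 20 - 245 = -225)
h = -227 (h = -225 - 1*2 = -225 - 2 = -227)
w(S, N) = -227
I(R, s) = -227/2 (I(R, s) = (½)*(-227) = -227/2)
27297 + I(t(-4), -126) = 27297 - 227/2 = 54367/2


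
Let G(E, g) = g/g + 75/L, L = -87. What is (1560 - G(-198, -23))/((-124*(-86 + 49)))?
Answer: 11309/33263 ≈ 0.33999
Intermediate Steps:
G(E, g) = 4/29 (G(E, g) = g/g + 75/(-87) = 1 + 75*(-1/87) = 1 - 25/29 = 4/29)
(1560 - G(-198, -23))/((-124*(-86 + 49))) = (1560 - 1*4/29)/((-124*(-86 + 49))) = (1560 - 4/29)/((-124*(-37))) = (45236/29)/4588 = (45236/29)*(1/4588) = 11309/33263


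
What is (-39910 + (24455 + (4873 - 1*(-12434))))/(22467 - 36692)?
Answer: -1852/14225 ≈ -0.13019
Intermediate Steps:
(-39910 + (24455 + (4873 - 1*(-12434))))/(22467 - 36692) = (-39910 + (24455 + (4873 + 12434)))/(-14225) = (-39910 + (24455 + 17307))*(-1/14225) = (-39910 + 41762)*(-1/14225) = 1852*(-1/14225) = -1852/14225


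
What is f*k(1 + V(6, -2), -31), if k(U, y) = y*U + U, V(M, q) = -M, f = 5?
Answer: 750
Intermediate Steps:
k(U, y) = U + U*y (k(U, y) = U*y + U = U + U*y)
f*k(1 + V(6, -2), -31) = 5*((1 - 1*6)*(1 - 31)) = 5*((1 - 6)*(-30)) = 5*(-5*(-30)) = 5*150 = 750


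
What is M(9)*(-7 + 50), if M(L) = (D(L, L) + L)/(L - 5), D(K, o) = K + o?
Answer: 1161/4 ≈ 290.25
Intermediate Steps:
M(L) = 3*L/(-5 + L) (M(L) = ((L + L) + L)/(L - 5) = (2*L + L)/(-5 + L) = (3*L)/(-5 + L) = 3*L/(-5 + L))
M(9)*(-7 + 50) = (3*9/(-5 + 9))*(-7 + 50) = (3*9/4)*43 = (3*9*(1/4))*43 = (27/4)*43 = 1161/4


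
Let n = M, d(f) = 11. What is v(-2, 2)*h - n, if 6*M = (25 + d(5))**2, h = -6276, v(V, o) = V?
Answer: 12336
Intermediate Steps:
M = 216 (M = (25 + 11)**2/6 = (1/6)*36**2 = (1/6)*1296 = 216)
n = 216
v(-2, 2)*h - n = -2*(-6276) - 1*216 = 12552 - 216 = 12336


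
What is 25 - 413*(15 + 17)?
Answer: -13191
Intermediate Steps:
25 - 413*(15 + 17) = 25 - 13216 = -13191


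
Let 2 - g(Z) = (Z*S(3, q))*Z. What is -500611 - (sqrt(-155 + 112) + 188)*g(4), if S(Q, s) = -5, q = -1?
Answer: -516027 - 82*I*sqrt(43) ≈ -5.1603e+5 - 537.71*I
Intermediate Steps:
g(Z) = 2 + 5*Z**2 (g(Z) = 2 - Z*(-5)*Z = 2 - (-5*Z)*Z = 2 - (-5)*Z**2 = 2 + 5*Z**2)
-500611 - (sqrt(-155 + 112) + 188)*g(4) = -500611 - (sqrt(-155 + 112) + 188)*(2 + 5*4**2) = -500611 - (sqrt(-43) + 188)*(2 + 5*16) = -500611 - (I*sqrt(43) + 188)*(2 + 80) = -500611 - (188 + I*sqrt(43))*82 = -500611 - (15416 + 82*I*sqrt(43)) = -500611 + (-15416 - 82*I*sqrt(43)) = -516027 - 82*I*sqrt(43)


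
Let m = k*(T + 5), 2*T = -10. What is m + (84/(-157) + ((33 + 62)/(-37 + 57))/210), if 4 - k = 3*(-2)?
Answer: -67577/131880 ≈ -0.51241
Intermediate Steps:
T = -5 (T = (½)*(-10) = -5)
k = 10 (k = 4 - 3*(-2) = 4 - 1*(-6) = 4 + 6 = 10)
m = 0 (m = 10*(-5 + 5) = 10*0 = 0)
m + (84/(-157) + ((33 + 62)/(-37 + 57))/210) = 0 + (84/(-157) + ((33 + 62)/(-37 + 57))/210) = 0 + (84*(-1/157) + (95/20)*(1/210)) = 0 + (-84/157 + (95*(1/20))*(1/210)) = 0 + (-84/157 + (19/4)*(1/210)) = 0 + (-84/157 + 19/840) = 0 - 67577/131880 = -67577/131880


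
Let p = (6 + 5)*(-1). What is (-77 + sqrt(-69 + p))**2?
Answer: 5849 - 616*I*sqrt(5) ≈ 5849.0 - 1377.4*I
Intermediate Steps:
p = -11 (p = 11*(-1) = -11)
(-77 + sqrt(-69 + p))**2 = (-77 + sqrt(-69 - 11))**2 = (-77 + sqrt(-80))**2 = (-77 + 4*I*sqrt(5))**2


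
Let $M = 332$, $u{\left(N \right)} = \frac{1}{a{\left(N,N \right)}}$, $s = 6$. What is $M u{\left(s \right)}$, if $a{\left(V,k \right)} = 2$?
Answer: $166$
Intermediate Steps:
$u{\left(N \right)} = \frac{1}{2}$
$M u{\left(s \right)} = 332 \cdot \frac{1}{2} = 166$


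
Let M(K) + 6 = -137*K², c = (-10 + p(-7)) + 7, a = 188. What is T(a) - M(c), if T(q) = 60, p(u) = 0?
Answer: 1299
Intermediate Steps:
c = -3 (c = (-10 + 0) + 7 = -10 + 7 = -3)
M(K) = -6 - 137*K²
T(a) - M(c) = 60 - (-6 - 137*(-3)²) = 60 - (-6 - 137*9) = 60 - (-6 - 1233) = 60 - 1*(-1239) = 60 + 1239 = 1299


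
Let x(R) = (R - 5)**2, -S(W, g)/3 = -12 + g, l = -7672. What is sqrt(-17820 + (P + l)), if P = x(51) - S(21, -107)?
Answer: 9*I*sqrt(293) ≈ 154.06*I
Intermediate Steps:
S(W, g) = 36 - 3*g (S(W, g) = -3*(-12 + g) = 36 - 3*g)
x(R) = (-5 + R)**2
P = 1759 (P = (-5 + 51)**2 - (36 - 3*(-107)) = 46**2 - (36 + 321) = 2116 - 1*357 = 2116 - 357 = 1759)
sqrt(-17820 + (P + l)) = sqrt(-17820 + (1759 - 7672)) = sqrt(-17820 - 5913) = sqrt(-23733) = 9*I*sqrt(293)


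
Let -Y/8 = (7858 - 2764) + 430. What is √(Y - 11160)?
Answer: 2*I*√13838 ≈ 235.27*I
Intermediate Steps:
Y = -44192 (Y = -8*((7858 - 2764) + 430) = -8*(5094 + 430) = -8*5524 = -44192)
√(Y - 11160) = √(-44192 - 11160) = √(-55352) = 2*I*√13838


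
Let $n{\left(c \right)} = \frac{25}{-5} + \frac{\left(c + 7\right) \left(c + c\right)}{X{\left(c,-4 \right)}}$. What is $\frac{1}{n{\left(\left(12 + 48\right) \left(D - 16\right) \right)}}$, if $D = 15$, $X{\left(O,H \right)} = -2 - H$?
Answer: $\frac{1}{3175} \approx 0.00031496$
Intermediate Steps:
$n{\left(c \right)} = -5 + c \left(7 + c\right)$ ($n{\left(c \right)} = \frac{25}{-5} + \frac{\left(c + 7\right) \left(c + c\right)}{-2 - -4} = 25 \left(- \frac{1}{5}\right) + \frac{\left(7 + c\right) 2 c}{-2 + 4} = -5 + \frac{2 c \left(7 + c\right)}{2} = -5 + 2 c \left(7 + c\right) \frac{1}{2} = -5 + c \left(7 + c\right)$)
$\frac{1}{n{\left(\left(12 + 48\right) \left(D - 16\right) \right)}} = \frac{1}{-5 + \left(\left(12 + 48\right) \left(15 - 16\right)\right)^{2} + 7 \left(12 + 48\right) \left(15 - 16\right)} = \frac{1}{-5 + \left(60 \left(-1\right)\right)^{2} + 7 \cdot 60 \left(-1\right)} = \frac{1}{-5 + \left(-60\right)^{2} + 7 \left(-60\right)} = \frac{1}{-5 + 3600 - 420} = \frac{1}{3175}$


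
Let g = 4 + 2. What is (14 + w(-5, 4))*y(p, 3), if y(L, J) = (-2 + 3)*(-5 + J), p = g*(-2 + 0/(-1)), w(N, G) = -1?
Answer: -26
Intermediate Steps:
g = 6
p = -12 (p = 6*(-2 + 0/(-1)) = 6*(-2 + 0*(-1)) = 6*(-2 + 0) = 6*(-2) = -12)
y(L, J) = -5 + J (y(L, J) = 1*(-5 + J) = -5 + J)
(14 + w(-5, 4))*y(p, 3) = (14 - 1)*(-5 + 3) = 13*(-2) = -26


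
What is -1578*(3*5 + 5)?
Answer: -31560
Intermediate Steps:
-1578*(3*5 + 5) = -1578*(15 + 5) = -1578*20 = -31560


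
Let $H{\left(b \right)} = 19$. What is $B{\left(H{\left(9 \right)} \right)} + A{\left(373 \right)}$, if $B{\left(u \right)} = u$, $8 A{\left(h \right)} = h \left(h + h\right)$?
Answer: $\frac{139205}{4} \approx 34801.0$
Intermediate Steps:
$A{\left(h \right)} = \frac{h^{2}}{4}$ ($A{\left(h \right)} = \frac{h \left(h + h\right)}{8} = \frac{h 2 h}{8} = \frac{2 h^{2}}{8} = \frac{h^{2}}{4}$)
$B{\left(H{\left(9 \right)} \right)} + A{\left(373 \right)} = 19 + \frac{373^{2}}{4} = 19 + \frac{1}{4} \cdot 139129 = 19 + \frac{139129}{4} = \frac{139205}{4}$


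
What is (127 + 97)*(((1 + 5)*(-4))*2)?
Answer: -10752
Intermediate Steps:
(127 + 97)*(((1 + 5)*(-4))*2) = 224*((6*(-4))*2) = 224*(-24*2) = 224*(-48) = -10752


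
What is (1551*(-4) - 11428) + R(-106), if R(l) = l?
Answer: -17738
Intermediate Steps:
(1551*(-4) - 11428) + R(-106) = (1551*(-4) - 11428) - 106 = (-6204 - 11428) - 106 = -17632 - 106 = -17738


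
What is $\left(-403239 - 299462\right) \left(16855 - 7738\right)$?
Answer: $-6406525017$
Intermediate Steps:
$\left(-403239 - 299462\right) \left(16855 - 7738\right) = \left(-702701\right) 9117 = -6406525017$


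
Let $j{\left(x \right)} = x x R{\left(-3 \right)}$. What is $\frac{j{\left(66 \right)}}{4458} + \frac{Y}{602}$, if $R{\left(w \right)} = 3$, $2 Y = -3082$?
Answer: $\frac{166193}{447286} \approx 0.37156$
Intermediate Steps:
$Y = -1541$ ($Y = \frac{1}{2} \left(-3082\right) = -1541$)
$j{\left(x \right)} = 3 x^{2}$ ($j{\left(x \right)} = x x 3 = x^{2} \cdot 3 = 3 x^{2}$)
$\frac{j{\left(66 \right)}}{4458} + \frac{Y}{602} = \frac{3 \cdot 66^{2}}{4458} - \frac{1541}{602} = 3 \cdot 4356 \cdot \frac{1}{4458} - \frac{1541}{602} = 13068 \cdot \frac{1}{4458} - \frac{1541}{602} = \frac{2178}{743} - \frac{1541}{602} = \frac{166193}{447286}$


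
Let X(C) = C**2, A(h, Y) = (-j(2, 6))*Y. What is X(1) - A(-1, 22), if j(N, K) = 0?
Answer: 1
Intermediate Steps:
A(h, Y) = 0 (A(h, Y) = (-1*0)*Y = 0*Y = 0)
X(1) - A(-1, 22) = 1**2 - 1*0 = 1 + 0 = 1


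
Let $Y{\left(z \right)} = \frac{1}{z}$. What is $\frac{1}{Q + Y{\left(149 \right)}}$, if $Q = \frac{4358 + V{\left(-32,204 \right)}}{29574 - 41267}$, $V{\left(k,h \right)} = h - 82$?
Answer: $- \frac{1742257}{655827} \approx -2.6566$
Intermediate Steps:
$V{\left(k,h \right)} = -82 + h$ ($V{\left(k,h \right)} = h - 82 = -82 + h$)
$Q = - \frac{4480}{11693}$ ($Q = \frac{4358 + \left(-82 + 204\right)}{29574 - 41267} = \frac{4358 + 122}{-11693} = 4480 \left(- \frac{1}{11693}\right) = - \frac{4480}{11693} \approx -0.38314$)
$\frac{1}{Q + Y{\left(149 \right)}} = \frac{1}{- \frac{4480}{11693} + \frac{1}{149}} = \frac{1}{- \frac{655827}{1742257}} = - \frac{1742257}{655827}$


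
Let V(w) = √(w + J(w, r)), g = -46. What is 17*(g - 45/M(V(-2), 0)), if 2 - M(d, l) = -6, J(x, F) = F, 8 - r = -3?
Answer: -7021/8 ≈ -877.63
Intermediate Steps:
r = 11 (r = 8 - 1*(-3) = 8 + 3 = 11)
V(w) = √(11 + w) (V(w) = √(w + 11) = √(11 + w))
M(d, l) = 8 (M(d, l) = 2 - 1*(-6) = 2 + 6 = 8)
17*(g - 45/M(V(-2), 0)) = 17*(-46 - 45/8) = 17*(-413/8) = -7021/8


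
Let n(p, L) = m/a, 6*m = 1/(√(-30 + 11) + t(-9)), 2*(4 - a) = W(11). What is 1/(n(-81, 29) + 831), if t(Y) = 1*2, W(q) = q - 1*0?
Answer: 1548135/1286485228 - 9*I*√19/1286485228 ≈ 0.0012034 - 3.0494e-8*I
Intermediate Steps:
W(q) = q (W(q) = q + 0 = q)
a = -3/2 (a = 4 - ½*11 = 4 - 11/2 = -3/2 ≈ -1.5000)
t(Y) = 2
m = 1/(6*(2 + I*√19)) (m = 1/(6*(√(-30 + 11) + 2)) = 1/(6*(√(-19) + 2)) = 1/(6*(I*√19 + 2)) = 1/(6*(2 + I*√19)) ≈ 0.014493 - 0.031586*I)
n(p, L) = -2/207 + I*√19/207 (n(p, L) = (1/69 - I*√19/138)/(-3/2) = (1/69 - I*√19/138)*(-⅔) = -2/207 + I*√19/207)
1/(n(-81, 29) + 831) = 1/(I/(9*(√19 - 2*I)) + 831) = 1/(831 + I/(9*(√19 - 2*I)))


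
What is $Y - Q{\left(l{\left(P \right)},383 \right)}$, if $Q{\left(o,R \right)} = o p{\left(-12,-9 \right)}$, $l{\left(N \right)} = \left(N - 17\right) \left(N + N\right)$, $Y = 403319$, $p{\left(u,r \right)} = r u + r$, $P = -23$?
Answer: $221159$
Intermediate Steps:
$p{\left(u,r \right)} = r + r u$
$l{\left(N \right)} = 2 N \left(-17 + N\right)$ ($l{\left(N \right)} = \left(-17 + N\right) 2 N = 2 N \left(-17 + N\right)$)
$Q{\left(o,R \right)} = 99 o$ ($Q{\left(o,R \right)} = o \left(- 9 \left(1 - 12\right)\right) = o \left(\left(-9\right) \left(-11\right)\right) = o 99 = 99 o$)
$Y - Q{\left(l{\left(P \right)},383 \right)} = 403319 - 99 \cdot 2 \left(-23\right) \left(-17 - 23\right) = 403319 - 99 \cdot 2 \left(-23\right) \left(-40\right) = 403319 - 99 \cdot 1840 = 403319 - 182160 = 221159$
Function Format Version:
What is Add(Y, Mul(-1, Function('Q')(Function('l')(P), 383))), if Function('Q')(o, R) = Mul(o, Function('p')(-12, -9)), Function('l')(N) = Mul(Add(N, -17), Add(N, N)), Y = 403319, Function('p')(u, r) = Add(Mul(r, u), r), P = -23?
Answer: 221159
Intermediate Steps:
Function('p')(u, r) = Add(r, Mul(r, u))
Function('l')(N) = Mul(2, N, Add(-17, N)) (Function('l')(N) = Mul(Add(-17, N), Mul(2, N)) = Mul(2, N, Add(-17, N)))
Function('Q')(o, R) = Mul(99, o) (Function('Q')(o, R) = Mul(o, Mul(-9, Add(1, -12))) = Mul(o, Mul(-9, -11)) = Mul(o, 99) = Mul(99, o))
Add(Y, Mul(-1, Function('Q')(Function('l')(P), 383))) = Add(403319, Mul(-1, Mul(99, Mul(2, -23, Add(-17, -23))))) = Add(403319, Mul(-1, Mul(99, Mul(2, -23, -40)))) = Add(403319, Mul(-1, Mul(99, 1840))) = Add(403319, Mul(-1, 182160)) = Add(403319, -182160) = 221159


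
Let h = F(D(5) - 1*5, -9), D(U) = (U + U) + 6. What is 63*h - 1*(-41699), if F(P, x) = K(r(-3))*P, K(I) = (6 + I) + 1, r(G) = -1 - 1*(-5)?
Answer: 49322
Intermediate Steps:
D(U) = 6 + 2*U (D(U) = 2*U + 6 = 6 + 2*U)
r(G) = 4 (r(G) = -1 + 5 = 4)
K(I) = 7 + I
F(P, x) = 11*P (F(P, x) = (7 + 4)*P = 11*P)
h = 121 (h = 11*((6 + 2*5) - 1*5) = 11*((6 + 10) - 5) = 11*(16 - 5) = 11*11 = 121)
63*h - 1*(-41699) = 63*121 - 1*(-41699) = 7623 + 41699 = 49322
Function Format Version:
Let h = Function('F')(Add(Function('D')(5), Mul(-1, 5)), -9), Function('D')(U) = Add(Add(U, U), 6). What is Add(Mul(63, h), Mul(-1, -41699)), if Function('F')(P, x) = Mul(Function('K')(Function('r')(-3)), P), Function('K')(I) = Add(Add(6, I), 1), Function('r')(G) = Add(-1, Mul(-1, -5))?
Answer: 49322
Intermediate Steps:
Function('D')(U) = Add(6, Mul(2, U)) (Function('D')(U) = Add(Mul(2, U), 6) = Add(6, Mul(2, U)))
Function('r')(G) = 4 (Function('r')(G) = Add(-1, 5) = 4)
Function('K')(I) = Add(7, I)
Function('F')(P, x) = Mul(11, P) (Function('F')(P, x) = Mul(Add(7, 4), P) = Mul(11, P))
h = 121 (h = Mul(11, Add(Add(6, Mul(2, 5)), Mul(-1, 5))) = Mul(11, Add(Add(6, 10), -5)) = Mul(11, Add(16, -5)) = Mul(11, 11) = 121)
Add(Mul(63, h), Mul(-1, -41699)) = Add(Mul(63, 121), Mul(-1, -41699)) = Add(7623, 41699) = 49322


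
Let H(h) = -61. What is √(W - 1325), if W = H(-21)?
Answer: 3*I*√154 ≈ 37.229*I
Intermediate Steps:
W = -61
√(W - 1325) = √(-61 - 1325) = √(-1386) = 3*I*√154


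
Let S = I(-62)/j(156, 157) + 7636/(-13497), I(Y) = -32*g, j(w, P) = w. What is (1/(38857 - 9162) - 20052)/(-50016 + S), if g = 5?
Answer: 34825741357693/86869125485260 ≈ 0.40090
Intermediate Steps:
I(Y) = -160 (I(Y) = -32*5 = -160)
S = -93076/58487 (S = -160/156 + 7636/(-13497) = -160*1/156 + 7636*(-1/13497) = -40/39 - 7636/13497 = -93076/58487 ≈ -1.5914)
(1/(38857 - 9162) - 20052)/(-50016 + S) = (1/(38857 - 9162) - 20052)/(-50016 - 93076/58487) = (1/29695 - 20052)/(-2925378868/58487) = (1/29695 - 20052)*(-58487/2925378868) = -595444139/29695*(-58487/2925378868) = 34825741357693/86869125485260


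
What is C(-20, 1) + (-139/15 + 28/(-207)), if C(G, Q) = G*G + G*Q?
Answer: 383569/1035 ≈ 370.60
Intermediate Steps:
C(G, Q) = G**2 + G*Q
C(-20, 1) + (-139/15 + 28/(-207)) = -20*(-20 + 1) + (-139/15 + 28/(-207)) = -20*(-19) + (-139*1/15 + 28*(-1/207)) = 380 + (-139/15 - 28/207) = 380 - 9731/1035 = 383569/1035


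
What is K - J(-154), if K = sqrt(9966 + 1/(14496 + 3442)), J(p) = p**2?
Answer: -23716 + sqrt(3206778215242)/17938 ≈ -23616.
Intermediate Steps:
K = sqrt(3206778215242)/17938 (K = sqrt(9966 + 1/17938) = sqrt(178770109/17938) = sqrt(3206778215242)/17938 ≈ 99.830)
K - J(-154) = sqrt(3206778215242)/17938 - 1*(-154)**2 = sqrt(3206778215242)/17938 - 1*23716 = sqrt(3206778215242)/17938 - 23716 = -23716 + sqrt(3206778215242)/17938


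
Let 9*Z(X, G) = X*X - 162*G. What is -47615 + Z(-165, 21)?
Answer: -44968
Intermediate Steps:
Z(X, G) = -18*G + X²/9 (Z(X, G) = (X*X - 162*G)/9 = (X² - 162*G)/9 = -18*G + X²/9)
-47615 + Z(-165, 21) = -47615 + (-18*21 + (⅑)*(-165)²) = -47615 + (-378 + (⅑)*27225) = -47615 + (-378 + 3025) = -47615 + 2647 = -44968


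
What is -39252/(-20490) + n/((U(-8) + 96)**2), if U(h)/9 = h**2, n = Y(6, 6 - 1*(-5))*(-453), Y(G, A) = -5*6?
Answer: 166704021/85675520 ≈ 1.9458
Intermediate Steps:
Y(G, A) = -30
n = 13590 (n = -30*(-453) = 13590)
U(h) = 9*h**2
-39252/(-20490) + n/((U(-8) + 96)**2) = -39252/(-20490) + 13590/((9*(-8)**2 + 96)**2) = -39252*(-1/20490) + 13590/((9*64 + 96)**2) = 6542/3415 + 13590/((576 + 96)**2) = 6542/3415 + 13590/(672**2) = 6542/3415 + 13590/451584 = 6542/3415 + 13590*(1/451584) = 6542/3415 + 755/25088 = 166704021/85675520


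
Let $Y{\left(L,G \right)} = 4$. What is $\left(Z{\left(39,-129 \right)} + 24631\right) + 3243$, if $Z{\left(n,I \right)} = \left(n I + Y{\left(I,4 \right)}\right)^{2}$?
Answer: $25298603$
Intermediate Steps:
$Z{\left(n,I \right)} = \left(4 + I n\right)^{2}$ ($Z{\left(n,I \right)} = \left(n I + 4\right)^{2} = \left(I n + 4\right)^{2} = \left(4 + I n\right)^{2}$)
$\left(Z{\left(39,-129 \right)} + 24631\right) + 3243 = \left(\left(4 - 5031\right)^{2} + 24631\right) + 3243 = \left(\left(-5027\right)^{2} + 24631\right) + 3243 = \left(25270729 + 24631\right) + 3243 = 25295360 + 3243 = 25298603$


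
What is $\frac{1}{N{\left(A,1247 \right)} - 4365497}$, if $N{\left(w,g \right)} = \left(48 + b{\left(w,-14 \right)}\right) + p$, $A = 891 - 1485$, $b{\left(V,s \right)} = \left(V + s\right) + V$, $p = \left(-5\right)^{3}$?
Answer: $- \frac{1}{4366776} \approx -2.29 \cdot 10^{-7}$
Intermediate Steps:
$p = -125$
$b{\left(V,s \right)} = s + 2 V$
$A = -594$
$N{\left(w,g \right)} = -91 + 2 w$ ($N{\left(w,g \right)} = \left(48 + \left(-14 + 2 w\right)\right) - 125 = \left(34 + 2 w\right) - 125 = -91 + 2 w$)
$\frac{1}{N{\left(A,1247 \right)} - 4365497} = \frac{1}{\left(-91 + 2 \left(-594\right)\right) - 4365497} = \frac{1}{\left(-91 - 1188\right) - 4365497} = \frac{1}{-1279 - 4365497} = \frac{1}{-4366776} = - \frac{1}{4366776}$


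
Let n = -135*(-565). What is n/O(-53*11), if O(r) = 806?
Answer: 76275/806 ≈ 94.634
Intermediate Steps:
n = 76275
n/O(-53*11) = 76275/806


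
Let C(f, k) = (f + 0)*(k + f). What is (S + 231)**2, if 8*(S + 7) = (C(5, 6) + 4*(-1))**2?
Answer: 19298449/64 ≈ 3.0154e+5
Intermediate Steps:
C(f, k) = f*(f + k)
S = 2545/8 (S = -7 + (5*(5 + 6) + 4*(-1))**2/8 = -7 + (5*11 - 4)**2/8 = -7 + (55 - 4)**2/8 = -7 + (1/8)*51**2 = -7 + (1/8)*2601 = -7 + 2601/8 = 2545/8 ≈ 318.13)
(S + 231)**2 = (2545/8 + 231)**2 = (4393/8)**2 = 19298449/64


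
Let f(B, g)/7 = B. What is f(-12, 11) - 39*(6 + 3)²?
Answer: -3243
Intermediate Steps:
f(B, g) = 7*B
f(-12, 11) - 39*(6 + 3)² = 7*(-12) - 39*(6 + 3)² = -84 - 39*9² = -84 - 39*81 = -84 - 3159 = -3243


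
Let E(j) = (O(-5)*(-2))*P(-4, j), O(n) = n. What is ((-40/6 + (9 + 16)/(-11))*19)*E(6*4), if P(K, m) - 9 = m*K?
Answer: 1625450/11 ≈ 1.4777e+5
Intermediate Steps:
P(K, m) = 9 + K*m (P(K, m) = 9 + m*K = 9 + K*m)
E(j) = 90 - 40*j (E(j) = (-5*(-2))*(9 - 4*j) = 10*(9 - 4*j) = 90 - 40*j)
((-40/6 + (9 + 16)/(-11))*19)*E(6*4) = ((-40/6 + (9 + 16)/(-11))*19)*(90 - 240*4) = ((-40*⅙ + 25*(-1/11))*19)*(90 - 40*24) = ((-20/3 - 25/11)*19)*(90 - 960) = -295/33*19*(-870) = -5605/33*(-870) = 1625450/11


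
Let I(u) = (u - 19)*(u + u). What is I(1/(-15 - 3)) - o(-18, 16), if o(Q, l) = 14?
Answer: -1925/162 ≈ -11.883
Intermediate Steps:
I(u) = 2*u*(-19 + u) (I(u) = (-19 + u)*(2*u) = 2*u*(-19 + u))
I(1/(-15 - 3)) - o(-18, 16) = 2*(-19 + 1/(-15 - 3))/(-15 - 3) - 1*14 = 2*(-19 + 1/(-18))/(-18) - 14 = 2*(-1/18)*(-19 - 1/18) - 14 = 2*(-1/18)*(-343/18) - 14 = 343/162 - 14 = -1925/162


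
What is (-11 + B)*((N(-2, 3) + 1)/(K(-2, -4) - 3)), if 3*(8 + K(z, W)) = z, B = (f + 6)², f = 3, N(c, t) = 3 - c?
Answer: -36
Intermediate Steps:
B = 81 (B = (3 + 6)² = 9² = 81)
K(z, W) = -8 + z/3
(-11 + B)*((N(-2, 3) + 1)/(K(-2, -4) - 3)) = (-11 + 81)*(((3 - 1*(-2)) + 1)/((-8 + (⅓)*(-2)) - 3)) = 70*(((3 + 2) + 1)/((-8 - ⅔) - 3)) = 70*((5 + 1)/(-26/3 - 3)) = 70*(6/(-35/3)) = 70*(6*(-3/35)) = 70*(-18/35) = -36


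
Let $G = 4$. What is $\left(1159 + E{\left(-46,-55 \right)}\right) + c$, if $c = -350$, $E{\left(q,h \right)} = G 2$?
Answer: $817$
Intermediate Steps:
$E{\left(q,h \right)} = 8$ ($E{\left(q,h \right)} = 4 \cdot 2 = 8$)
$\left(1159 + E{\left(-46,-55 \right)}\right) + c = \left(1159 + 8\right) - 350 = 1167 - 350 = 817$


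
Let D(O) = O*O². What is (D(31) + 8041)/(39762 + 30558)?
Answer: 4729/8790 ≈ 0.53800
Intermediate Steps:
D(O) = O³
(D(31) + 8041)/(39762 + 30558) = (31³ + 8041)/(39762 + 30558) = (29791 + 8041)/70320 = 37832*(1/70320) = 4729/8790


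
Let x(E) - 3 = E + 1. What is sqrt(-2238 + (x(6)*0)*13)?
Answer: I*sqrt(2238) ≈ 47.307*I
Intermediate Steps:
x(E) = 4 + E (x(E) = 3 + (E + 1) = 3 + (1 + E) = 4 + E)
sqrt(-2238 + (x(6)*0)*13) = sqrt(-2238 + ((4 + 6)*0)*13) = sqrt(-2238 + (10*0)*13) = sqrt(-2238 + 0*13) = sqrt(-2238 + 0) = sqrt(-2238) = I*sqrt(2238)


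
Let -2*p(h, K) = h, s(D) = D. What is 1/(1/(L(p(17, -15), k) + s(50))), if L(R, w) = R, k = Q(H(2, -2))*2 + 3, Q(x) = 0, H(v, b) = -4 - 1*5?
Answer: 83/2 ≈ 41.500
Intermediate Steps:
H(v, b) = -9 (H(v, b) = -4 - 5 = -9)
k = 3 (k = 0*2 + 3 = 0 + 3 = 3)
p(h, K) = -h/2
1/(1/(L(p(17, -15), k) + s(50))) = 1/(1/(-½*17 + 50)) = 1/(1/(-17/2 + 50)) = 1/(1/(83/2)) = 1/(2/83) = 83/2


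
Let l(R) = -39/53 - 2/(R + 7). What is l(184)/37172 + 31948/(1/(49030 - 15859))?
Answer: 398774524084077293/376292156 ≈ 1.0597e+9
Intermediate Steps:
l(R) = -39/53 - 2/(7 + R) (l(R) = -39*1/53 - 2/(7 + R) = -39/53 - 2/(7 + R))
l(184)/37172 + 31948/(1/(49030 - 15859)) = ((-379 - 39*184)/(53*(7 + 184)))/37172 + 31948/(1/(49030 - 15859)) = ((1/53)*(-379 - 7176)/191)*(1/37172) + 31948/(1/33171) = ((1/53)*(1/191)*(-7555))*(1/37172) + 31948/(1/33171) = -7555/10123*1/37172 + 31948*33171 = -7555/376292156 + 1059747108 = 398774524084077293/376292156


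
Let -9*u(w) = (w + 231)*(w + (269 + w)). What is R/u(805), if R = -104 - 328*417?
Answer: 307980/486661 ≈ 0.63284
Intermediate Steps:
u(w) = -(231 + w)*(269 + 2*w)/9 (u(w) = -(w + 231)*(w + (269 + w))/9 = -(231 + w)*(269 + 2*w)/9)
R = -136880 (R = -104 - 136776 = -136880)
R/u(805) = -136880/(-20713/3 - 731/9*805 - 2/9*805**2) = -136880/(-20713/3 - 588455/9 - 2/9*648025) = -136880/(-20713/3 - 588455/9 - 1296050/9) = -136880/(-1946644/9) = -136880*(-9/1946644) = 307980/486661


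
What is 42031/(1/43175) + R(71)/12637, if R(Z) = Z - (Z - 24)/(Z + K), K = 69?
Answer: 3210510467751393/1769180 ≈ 1.8147e+9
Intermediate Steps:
R(Z) = Z - (-24 + Z)/(69 + Z) (R(Z) = Z - (Z - 24)/(Z + 69) = Z - (-24 + Z)/(69 + Z))
42031/(1/43175) + R(71)/12637 = 42031/(1/43175) + ((24 + 71**2 + 68*71)/(69 + 71))/12637 = 42031/(1/43175) + ((24 + 5041 + 4828)/140)*(1/12637) = 42031*43175 + ((1/140)*9893)*(1/12637) = 1814688425 + (9893/140)*(1/12637) = 1814688425 + 9893/1769180 = 3210510467751393/1769180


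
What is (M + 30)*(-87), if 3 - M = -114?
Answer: -12789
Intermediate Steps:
M = 117 (M = 3 - 1*(-114) = 3 + 114 = 117)
(M + 30)*(-87) = (117 + 30)*(-87) = 147*(-87) = -12789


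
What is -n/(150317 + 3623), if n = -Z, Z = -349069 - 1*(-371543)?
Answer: 11237/76970 ≈ 0.14599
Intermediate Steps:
Z = 22474 (Z = -349069 + 371543 = 22474)
n = -22474 (n = -1*22474 = -22474)
-n/(150317 + 3623) = -(-22474)/(150317 + 3623) = -(-22474)/153940 = -1*(-11237/76970) = 11237/76970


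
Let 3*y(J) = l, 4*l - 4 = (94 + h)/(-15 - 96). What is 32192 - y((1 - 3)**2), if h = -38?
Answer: 10719839/333 ≈ 32192.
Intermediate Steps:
l = 97/111 (l = 1 + ((94 - 38)/(-15 - 96))/4 = 1 + (56/(-111))/4 = 1 + (56*(-1/111))/4 = 1 + (1/4)*(-56/111) = 1 - 14/111 = 97/111 ≈ 0.87387)
y(J) = 97/333 (y(J) = (1/3)*(97/111) = 97/333)
32192 - y((1 - 3)**2) = 32192 - 1*97/333 = 32192 - 97/333 = 10719839/333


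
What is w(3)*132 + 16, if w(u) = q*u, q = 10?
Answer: 3976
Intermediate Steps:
w(u) = 10*u
w(3)*132 + 16 = (10*3)*132 + 16 = 30*132 + 16 = 3960 + 16 = 3976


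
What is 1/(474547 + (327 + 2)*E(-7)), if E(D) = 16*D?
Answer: 1/437699 ≈ 2.2847e-6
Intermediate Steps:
1/(474547 + (327 + 2)*E(-7)) = 1/(474547 + (327 + 2)*(16*(-7))) = 1/(474547 + 329*(-112)) = 1/(474547 - 36848) = 1/437699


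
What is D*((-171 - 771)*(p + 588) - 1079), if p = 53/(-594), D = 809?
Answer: -44441771036/99 ≈ -4.4891e+8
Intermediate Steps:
p = -53/594 (p = 53*(-1/594) = -53/594 ≈ -0.089226)
D*((-171 - 771)*(p + 588) - 1079) = 809*((-171 - 771)*(-53/594 + 588) - 1079) = 809*(-942*349219/594 - 1079) = 809*(-54827383/99 - 1079) = 809*(-54934204/99) = -44441771036/99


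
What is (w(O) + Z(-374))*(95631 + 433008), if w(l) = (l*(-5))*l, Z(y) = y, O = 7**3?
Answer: -311166959541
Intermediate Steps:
O = 343
w(l) = -5*l**2 (w(l) = (-5*l)*l = -5*l**2)
(w(O) + Z(-374))*(95631 + 433008) = (-5*343**2 - 374)*(95631 + 433008) = (-5*117649 - 374)*528639 = (-588245 - 374)*528639 = -588619*528639 = -311166959541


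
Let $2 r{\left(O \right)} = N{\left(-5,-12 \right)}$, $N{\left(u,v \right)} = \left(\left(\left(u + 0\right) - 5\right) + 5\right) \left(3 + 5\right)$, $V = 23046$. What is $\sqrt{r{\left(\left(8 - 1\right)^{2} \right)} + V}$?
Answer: $\sqrt{23026} \approx 151.74$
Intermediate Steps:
$N{\left(u,v \right)} = 8 u$ ($N{\left(u,v \right)} = \left(\left(u - 5\right) + 5\right) 8 = \left(\left(-5 + u\right) + 5\right) 8 = u 8 = 8 u$)
$r{\left(O \right)} = -20$ ($r{\left(O \right)} = \frac{8 \left(-5\right)}{2} = \frac{1}{2} \left(-40\right) = -20$)
$\sqrt{r{\left(\left(8 - 1\right)^{2} \right)} + V} = \sqrt{-20 + 23046} = \sqrt{23026}$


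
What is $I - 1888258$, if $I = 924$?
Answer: $-1887334$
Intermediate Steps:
$I - 1888258 = 924 - 1888258 = -1887334$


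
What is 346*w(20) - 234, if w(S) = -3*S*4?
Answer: -83274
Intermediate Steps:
w(S) = -12*S
346*w(20) - 234 = 346*(-12*20) - 234 = 346*(-240) - 234 = -83040 - 234 = -83274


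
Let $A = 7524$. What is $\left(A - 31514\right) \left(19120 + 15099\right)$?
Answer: $-820913810$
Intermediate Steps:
$\left(A - 31514\right) \left(19120 + 15099\right) = \left(7524 - 31514\right) \left(19120 + 15099\right) = \left(-23990\right) 34219 = -820913810$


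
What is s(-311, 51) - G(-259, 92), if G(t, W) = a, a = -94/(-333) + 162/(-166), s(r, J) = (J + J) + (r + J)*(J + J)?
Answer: -730147931/27639 ≈ -26417.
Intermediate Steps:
s(r, J) = 2*J + 2*J*(J + r) (s(r, J) = 2*J + (J + r)*(2*J) = 2*J + 2*J*(J + r))
a = -19171/27639 (a = -94*(-1/333) + 162*(-1/166) = 94/333 - 81/83 = -19171/27639 ≈ -0.69362)
G(t, W) = -19171/27639
s(-311, 51) - G(-259, 92) = 2*51*(1 + 51 - 311) - 1*(-19171/27639) = 2*51*(-259) + 19171/27639 = -26418 + 19171/27639 = -730147931/27639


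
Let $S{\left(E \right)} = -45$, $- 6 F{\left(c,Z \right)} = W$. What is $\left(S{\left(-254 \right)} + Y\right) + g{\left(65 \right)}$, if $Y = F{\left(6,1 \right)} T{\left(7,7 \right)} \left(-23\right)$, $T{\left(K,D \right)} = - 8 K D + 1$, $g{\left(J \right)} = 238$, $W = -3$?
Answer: $\frac{9379}{2} \approx 4689.5$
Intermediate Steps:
$F{\left(c,Z \right)} = \frac{1}{2}$ ($F{\left(c,Z \right)} = \left(- \frac{1}{6}\right) \left(-3\right) = \frac{1}{2}$)
$T{\left(K,D \right)} = 1 - 8 D K$ ($T{\left(K,D \right)} = - 8 D K + 1 = 1 - 8 D K$)
$Y = \frac{8993}{2}$ ($Y = \frac{1 - 56 \cdot 7}{2} \left(-23\right) = \frac{1 - 392}{2} \left(-23\right) = \frac{1}{2} \left(-391\right) \left(-23\right) = \left(- \frac{391}{2}\right) \left(-23\right) = \frac{8993}{2} \approx 4496.5$)
$\left(S{\left(-254 \right)} + Y\right) + g{\left(65 \right)} = \left(-45 + \frac{8993}{2}\right) + 238 = \frac{8903}{2} + 238 = \frac{9379}{2}$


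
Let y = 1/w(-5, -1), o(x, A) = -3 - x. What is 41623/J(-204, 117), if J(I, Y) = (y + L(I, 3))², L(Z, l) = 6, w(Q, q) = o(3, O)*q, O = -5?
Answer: 1498428/1369 ≈ 1094.5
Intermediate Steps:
w(Q, q) = -6*q (w(Q, q) = (-3 - 1*3)*q = (-3 - 3)*q = -6*q)
y = ⅙ (y = 1/(-6*(-1)) = 1/6 = ⅙ ≈ 0.16667)
J(I, Y) = 1369/36 (J(I, Y) = (⅙ + 6)² = (37/6)² = 1369/36)
41623/J(-204, 117) = 41623/(1369/36) = 41623*(36/1369) = 1498428/1369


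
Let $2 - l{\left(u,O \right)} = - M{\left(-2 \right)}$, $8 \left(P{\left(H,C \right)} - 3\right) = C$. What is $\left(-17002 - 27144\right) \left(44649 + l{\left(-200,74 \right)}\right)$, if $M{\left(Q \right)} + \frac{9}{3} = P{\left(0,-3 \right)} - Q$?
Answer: $- \frac{7884939133}{4} \approx -1.9712 \cdot 10^{9}$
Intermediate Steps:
$P{\left(H,C \right)} = 3 + \frac{C}{8}$
$M{\left(Q \right)} = - \frac{3}{8} - Q$ ($M{\left(Q \right)} = -3 - \left(- \frac{21}{8} + Q\right) = - \frac{3}{8} - Q$)
$l{\left(u,O \right)} = \frac{29}{8}$ ($l{\left(u,O \right)} = 2 - - (- \frac{3}{8} - -2) = 2 - - (- \frac{3}{8} + 2) = 2 - \left(-1\right) \frac{13}{8} = 2 - - \frac{13}{8} = 2 + \frac{13}{8} = \frac{29}{8}$)
$\left(-17002 - 27144\right) \left(44649 + l{\left(-200,74 \right)}\right) = \left(-17002 - 27144\right) \left(44649 + \frac{29}{8}\right) = \left(-17002 - 27144\right) \frac{357221}{8} = \left(-44146\right) \frac{357221}{8} = - \frac{7884939133}{4}$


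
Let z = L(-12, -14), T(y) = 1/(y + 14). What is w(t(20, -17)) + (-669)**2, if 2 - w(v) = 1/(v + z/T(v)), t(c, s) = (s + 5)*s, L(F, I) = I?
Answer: 1274659425/2848 ≈ 4.4756e+5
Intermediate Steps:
T(y) = 1/(14 + y)
z = -14
t(c, s) = s*(5 + s) (t(c, s) = (5 + s)*s = s*(5 + s))
w(v) = 2 - 1/(-196 - 13*v) (w(v) = 2 - 1/(v - (196 + 14*v)) = 2 - 1/(v - 14*(14 + v)) = 2 - 1/(v + (-196 - 14*v)) = 2 - 1/(-196 - 13*v))
w(t(20, -17)) + (-669)**2 = (393 + 26*(-17*(5 - 17)))/(196 + 13*(-17*(5 - 17))) + (-669)**2 = (393 + 26*(-17*(-12)))/(196 + 13*(-17*(-12))) + 447561 = (393 + 26*204)/(196 + 13*204) + 447561 = (393 + 5304)/(196 + 2652) + 447561 = 5697/2848 + 447561 = 1274659425/2848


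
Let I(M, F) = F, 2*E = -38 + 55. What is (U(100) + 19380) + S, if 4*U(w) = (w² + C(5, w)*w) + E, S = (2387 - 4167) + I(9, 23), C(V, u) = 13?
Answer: 163601/8 ≈ 20450.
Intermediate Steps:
E = 17/2 (E = (-38 + 55)/2 = (½)*17 = 17/2 ≈ 8.5000)
S = -1757 (S = (2387 - 4167) + 23 = -1780 + 23 = -1757)
U(w) = 17/8 + w²/4 + 13*w/4 (U(w) = ((w² + 13*w) + 17/2)/4 = (17/2 + w² + 13*w)/4 = 17/8 + w²/4 + 13*w/4)
(U(100) + 19380) + S = ((17/8 + (¼)*100² + (13/4)*100) + 19380) - 1757 = ((17/8 + (¼)*10000 + 325) + 19380) - 1757 = ((17/8 + 2500 + 325) + 19380) - 1757 = (22617/8 + 19380) - 1757 = 177657/8 - 1757 = 163601/8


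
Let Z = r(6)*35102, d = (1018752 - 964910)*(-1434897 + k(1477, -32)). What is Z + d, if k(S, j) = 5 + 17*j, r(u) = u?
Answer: -77286534500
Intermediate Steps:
d = -77286745112 (d = (1018752 - 964910)*(-1434897 + (5 + 17*(-32))) = 53842*(-1434897 + (5 - 544)) = 53842*(-1434897 - 539) = 53842*(-1435436) = -77286745112)
Z = 210612 (Z = 6*35102 = 210612)
Z + d = 210612 - 77286745112 = -77286534500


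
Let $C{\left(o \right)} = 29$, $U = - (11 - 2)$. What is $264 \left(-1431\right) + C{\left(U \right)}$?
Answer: $-377755$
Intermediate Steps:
$U = -9$ ($U = - (11 - 2) = \left(-1\right) 9 = -9$)
$264 \left(-1431\right) + C{\left(U \right)} = 264 \left(-1431\right) + 29 = -377784 + 29 = -377755$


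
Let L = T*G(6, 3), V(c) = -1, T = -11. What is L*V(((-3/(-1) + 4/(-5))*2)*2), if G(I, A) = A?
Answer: 33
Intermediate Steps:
L = -33 (L = -11*3 = -33)
L*V(((-3/(-1) + 4/(-5))*2)*2) = -33*(-1) = 33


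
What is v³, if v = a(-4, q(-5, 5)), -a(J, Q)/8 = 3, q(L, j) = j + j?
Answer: -13824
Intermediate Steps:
q(L, j) = 2*j
a(J, Q) = -24 (a(J, Q) = -8*3 = -24)
v = -24
v³ = (-24)³ = -13824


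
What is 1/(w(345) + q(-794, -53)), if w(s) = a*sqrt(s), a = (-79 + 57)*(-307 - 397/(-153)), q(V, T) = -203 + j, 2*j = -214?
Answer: 241893/12073344204586 + 13064007*sqrt(345)/30183360511465 ≈ 8.0593e-6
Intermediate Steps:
j = -107 (j = (1/2)*(-214) = -107)
q(V, T) = -310 (q(V, T) = -203 - 107 = -310)
a = 1024628/153 (a = -22*(-307 - 397*(-1/153)) = -22*(-307 + 397/153) = -22*(-46574/153) = 1024628/153 ≈ 6696.9)
w(s) = 1024628*sqrt(s)/153
1/(w(345) + q(-794, -53)) = 1/(1024628*sqrt(345)/153 - 310) = 1/(-310 + 1024628*sqrt(345)/153)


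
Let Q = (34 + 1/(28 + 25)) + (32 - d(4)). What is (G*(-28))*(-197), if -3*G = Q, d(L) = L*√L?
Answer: -5653900/53 ≈ -1.0668e+5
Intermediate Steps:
d(L) = L^(3/2)
Q = 3075/53 (Q = (34 + 1/(28 + 25)) + (32 - 4^(3/2)) = (34 + 1/53) + (32 - 1*8) = (34 + 1/53) + (32 - 8) = 1803/53 + 24 = 3075/53 ≈ 58.019)
G = -1025/53 (G = -⅓*3075/53 = -1025/53 ≈ -19.340)
(G*(-28))*(-197) = -1025/53*(-28)*(-197) = (28700/53)*(-197) = -5653900/53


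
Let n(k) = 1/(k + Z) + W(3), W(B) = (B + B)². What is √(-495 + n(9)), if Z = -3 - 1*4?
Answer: I*√1834/2 ≈ 21.413*I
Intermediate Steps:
Z = -7 (Z = -3 - 4 = -7)
W(B) = 4*B² (W(B) = (2*B)² = 4*B²)
n(k) = 36 + 1/(-7 + k) (n(k) = 1/(k - 7) + 4*3² = 1/(-7 + k) + 4*9 = 1/(-7 + k) + 36 = 36 + 1/(-7 + k))
√(-495 + n(9)) = √(-495 + (-251 + 36*9)/(-7 + 9)) = √(-495 + (-251 + 324)/2) = √(-495 + (½)*73) = √(-495 + 73/2) = √(-917/2) = I*√1834/2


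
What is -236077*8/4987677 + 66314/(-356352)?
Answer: -55764716745/98742704128 ≈ -0.56475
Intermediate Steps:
-236077*8/4987677 + 66314/(-356352) = -1888616*1/4987677 + 66314*(-1/356352) = -1888616/4987677 - 33157/178176 = -55764716745/98742704128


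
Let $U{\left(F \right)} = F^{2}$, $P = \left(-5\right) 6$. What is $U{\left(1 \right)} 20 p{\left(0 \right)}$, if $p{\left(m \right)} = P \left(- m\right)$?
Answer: $0$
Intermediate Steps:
$P = -30$
$p{\left(m \right)} = 30 m$ ($p{\left(m \right)} = - 30 \left(- m\right) = 30 m$)
$U{\left(1 \right)} 20 p{\left(0 \right)} = 1^{2} \cdot 20 \cdot 30 \cdot 0 = 1 \cdot 20 \cdot 0 = 20 \cdot 0 = 0$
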